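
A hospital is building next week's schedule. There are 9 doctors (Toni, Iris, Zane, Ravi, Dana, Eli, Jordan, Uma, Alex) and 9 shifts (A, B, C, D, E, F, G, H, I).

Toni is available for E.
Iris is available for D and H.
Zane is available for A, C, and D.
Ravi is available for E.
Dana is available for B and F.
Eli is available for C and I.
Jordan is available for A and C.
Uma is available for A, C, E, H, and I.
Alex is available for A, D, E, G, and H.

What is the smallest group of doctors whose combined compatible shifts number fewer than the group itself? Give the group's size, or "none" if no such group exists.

2

Take S = {Toni, Ravi}. Its neighbourhood is {E}, so |N(S)| = 1 < |S| = 2.
No single vertex violates Hall's condition since each has at least one neighbour, so 2 is the minimum.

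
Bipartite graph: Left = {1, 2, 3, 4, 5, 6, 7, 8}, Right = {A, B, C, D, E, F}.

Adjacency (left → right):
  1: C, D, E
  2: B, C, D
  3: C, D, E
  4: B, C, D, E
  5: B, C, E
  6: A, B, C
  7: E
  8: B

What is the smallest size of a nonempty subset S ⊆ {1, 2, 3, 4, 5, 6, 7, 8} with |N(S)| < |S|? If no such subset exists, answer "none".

Take S = {1, 2, 3, 4, 5}. Its neighbourhood is {B, C, D, E}, so |N(S)| = 4 < |S| = 5.
Every subset of size less than 5 has at least as many neighbours as members, so 5 is the minimum.

5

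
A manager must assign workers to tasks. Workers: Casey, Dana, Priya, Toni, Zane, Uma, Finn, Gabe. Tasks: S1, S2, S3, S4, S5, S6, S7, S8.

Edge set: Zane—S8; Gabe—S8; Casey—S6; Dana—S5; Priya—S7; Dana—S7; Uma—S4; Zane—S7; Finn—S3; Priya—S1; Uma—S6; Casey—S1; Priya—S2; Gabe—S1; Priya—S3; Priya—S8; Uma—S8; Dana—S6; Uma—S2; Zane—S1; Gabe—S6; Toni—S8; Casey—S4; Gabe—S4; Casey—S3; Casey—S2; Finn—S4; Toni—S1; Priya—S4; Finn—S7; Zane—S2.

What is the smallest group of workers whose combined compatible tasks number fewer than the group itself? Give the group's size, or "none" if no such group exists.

A matching saturating every worker exists, for instance Casey→S3, Dana→S5, Priya→S2, Toni→S1, Zane→S8, Uma→S6, Finn→S7, Gabe→S4.
By Hall's marriage theorem, this means |N(S)| ≥ |S| for every subset S, so no violating subset exists.

none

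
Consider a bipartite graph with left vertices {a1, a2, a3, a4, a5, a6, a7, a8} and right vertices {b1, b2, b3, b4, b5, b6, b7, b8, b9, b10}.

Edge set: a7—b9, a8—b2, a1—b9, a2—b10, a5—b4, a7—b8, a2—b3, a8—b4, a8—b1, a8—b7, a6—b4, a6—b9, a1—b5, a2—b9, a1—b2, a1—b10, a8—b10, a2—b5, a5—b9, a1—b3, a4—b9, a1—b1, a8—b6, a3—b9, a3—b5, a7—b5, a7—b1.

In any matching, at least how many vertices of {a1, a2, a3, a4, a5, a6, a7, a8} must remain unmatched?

One maximum matching: a1–b1, a2–b3, a3–b5, a4–b9, a5–b4, a7–b8, a8–b7.
The set {a4, a5, a6} has only 2 neighbours ({b4, b9}), so by Hall's theorem at most 7 of the 8 left vertices can be matched.
That matches 7 of the 8, leaving 1 unmatched; no matching can do better.

1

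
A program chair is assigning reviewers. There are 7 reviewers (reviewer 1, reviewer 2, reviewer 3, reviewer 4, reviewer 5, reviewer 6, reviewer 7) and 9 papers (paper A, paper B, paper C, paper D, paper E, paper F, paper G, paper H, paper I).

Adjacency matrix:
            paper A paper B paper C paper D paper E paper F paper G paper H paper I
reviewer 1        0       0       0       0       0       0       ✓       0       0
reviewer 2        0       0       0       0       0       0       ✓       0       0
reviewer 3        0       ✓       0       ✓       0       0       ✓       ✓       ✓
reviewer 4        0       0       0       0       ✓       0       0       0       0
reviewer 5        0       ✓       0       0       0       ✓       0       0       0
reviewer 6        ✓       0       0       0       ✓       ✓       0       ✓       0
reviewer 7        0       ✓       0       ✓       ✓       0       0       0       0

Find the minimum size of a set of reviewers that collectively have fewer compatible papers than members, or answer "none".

Take S = {reviewer 1, reviewer 2}. Its neighbourhood is {paper G}, so |N(S)| = 1 < |S| = 2.
No single vertex violates Hall's condition since each has at least one neighbour, so 2 is the minimum.

2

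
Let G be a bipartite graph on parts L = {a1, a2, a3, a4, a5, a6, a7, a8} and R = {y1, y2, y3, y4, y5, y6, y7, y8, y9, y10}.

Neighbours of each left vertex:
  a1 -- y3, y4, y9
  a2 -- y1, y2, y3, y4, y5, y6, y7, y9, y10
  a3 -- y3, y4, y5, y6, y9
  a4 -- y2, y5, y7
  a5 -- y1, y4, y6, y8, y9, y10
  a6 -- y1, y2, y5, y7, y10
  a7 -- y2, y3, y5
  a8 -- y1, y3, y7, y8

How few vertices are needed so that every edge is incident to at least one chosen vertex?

{a1, a2, a3, a4, a5, a6, a7, a8} is a vertex cover of size 8: every edge has an endpoint in this set.
No smaller cover exists because a1–y4, a2–y6, a3–y9, a4–y7, a5–y10, a6–y1, a7–y2, a8–y3 is a matching of size 8, and a cover must include an endpoint of each of these disjoint edges (König's theorem).

8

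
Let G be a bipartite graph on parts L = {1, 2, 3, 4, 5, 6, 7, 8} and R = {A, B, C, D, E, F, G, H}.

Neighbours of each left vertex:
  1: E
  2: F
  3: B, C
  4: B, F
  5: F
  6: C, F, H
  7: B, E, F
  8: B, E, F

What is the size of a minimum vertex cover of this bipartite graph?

5

{3, 6, B, E, F} is a vertex cover of size 5: every edge has an endpoint in this set.
No smaller cover exists because 1–E, 2–F, 3–C, 4–B, 6–H is a matching of size 5, and a cover must include an endpoint of each of these disjoint edges (König's theorem).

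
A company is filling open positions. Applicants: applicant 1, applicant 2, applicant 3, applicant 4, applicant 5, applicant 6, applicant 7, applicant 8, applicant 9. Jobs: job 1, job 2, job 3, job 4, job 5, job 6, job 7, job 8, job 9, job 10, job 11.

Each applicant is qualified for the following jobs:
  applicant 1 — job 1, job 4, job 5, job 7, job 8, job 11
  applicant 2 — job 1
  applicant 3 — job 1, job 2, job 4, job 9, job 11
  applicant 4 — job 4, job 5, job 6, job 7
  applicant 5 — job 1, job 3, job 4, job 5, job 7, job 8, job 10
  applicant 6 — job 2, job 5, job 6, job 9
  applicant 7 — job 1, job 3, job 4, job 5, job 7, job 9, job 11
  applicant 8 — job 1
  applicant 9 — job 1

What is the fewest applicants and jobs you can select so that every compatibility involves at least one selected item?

7

{applicant 1, applicant 3, applicant 4, applicant 5, applicant 6, applicant 7, job 1} is a vertex cover of size 7: every edge has an endpoint in this set.
No smaller cover exists because applicant 1–job 7, applicant 2–job 1, applicant 3–job 11, applicant 4–job 4, applicant 5–job 5, applicant 6–job 6, applicant 7–job 9 is a matching of size 7, and a cover must include an endpoint of each of these disjoint edges (König's theorem).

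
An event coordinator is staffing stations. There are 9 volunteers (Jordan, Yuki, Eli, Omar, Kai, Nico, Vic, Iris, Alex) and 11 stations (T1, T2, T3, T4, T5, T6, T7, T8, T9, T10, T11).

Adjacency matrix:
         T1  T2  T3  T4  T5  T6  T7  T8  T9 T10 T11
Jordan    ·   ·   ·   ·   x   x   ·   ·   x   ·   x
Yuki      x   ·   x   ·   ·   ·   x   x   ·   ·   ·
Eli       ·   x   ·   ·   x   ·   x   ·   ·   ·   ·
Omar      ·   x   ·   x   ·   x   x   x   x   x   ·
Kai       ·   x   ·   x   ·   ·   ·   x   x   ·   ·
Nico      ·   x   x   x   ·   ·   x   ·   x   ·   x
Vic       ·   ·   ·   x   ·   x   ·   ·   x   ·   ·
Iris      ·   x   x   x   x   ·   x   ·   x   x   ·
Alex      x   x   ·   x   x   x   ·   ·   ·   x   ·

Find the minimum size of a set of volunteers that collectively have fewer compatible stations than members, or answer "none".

none

A matching saturating every volunteer exists, for instance Jordan→T11, Yuki→T8, Eli→T5, Omar→T4, Kai→T9, Nico→T3, Vic→T6, Iris→T7, Alex→T10.
By Hall's marriage theorem, this means |N(S)| ≥ |S| for every subset S, so no violating subset exists.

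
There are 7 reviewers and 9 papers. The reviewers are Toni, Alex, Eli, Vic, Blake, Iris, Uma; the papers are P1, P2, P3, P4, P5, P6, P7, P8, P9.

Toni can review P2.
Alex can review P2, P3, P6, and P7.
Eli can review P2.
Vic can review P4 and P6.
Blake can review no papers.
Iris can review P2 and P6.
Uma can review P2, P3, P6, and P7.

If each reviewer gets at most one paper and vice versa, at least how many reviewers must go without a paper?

2

One maximum matching: Toni–P2, Alex–P3, Vic–P4, Iris–P6, Uma–P7.
The set {Toni, Eli, Blake} has only 1 neighbour ({P2}), so by Hall's theorem at most 5 of the 7 reviewers can be matched.
That matches 5 of the 7, leaving 2 unmatched; no matching can do better.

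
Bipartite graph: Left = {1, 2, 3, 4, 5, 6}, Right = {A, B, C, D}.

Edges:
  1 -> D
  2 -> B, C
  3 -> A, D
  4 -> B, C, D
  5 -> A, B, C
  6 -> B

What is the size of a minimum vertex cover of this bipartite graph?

{A, B, C, D} is a vertex cover of size 4: every edge has an endpoint in this set.
No smaller cover exists because 1–D, 2–C, 3–A, 4–B is a matching of size 4, and a cover must include an endpoint of each of these disjoint edges (König's theorem).

4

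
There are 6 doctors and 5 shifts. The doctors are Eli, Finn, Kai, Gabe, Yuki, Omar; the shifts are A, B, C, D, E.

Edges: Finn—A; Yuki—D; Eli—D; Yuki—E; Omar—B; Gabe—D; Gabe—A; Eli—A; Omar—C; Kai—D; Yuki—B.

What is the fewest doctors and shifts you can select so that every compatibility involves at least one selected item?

{Yuki, Omar, A, D} is a vertex cover of size 4: every edge has an endpoint in this set.
No smaller cover exists because Eli–D, Finn–A, Yuki–E, Omar–B is a matching of size 4, and a cover must include an endpoint of each of these disjoint edges (König's theorem).

4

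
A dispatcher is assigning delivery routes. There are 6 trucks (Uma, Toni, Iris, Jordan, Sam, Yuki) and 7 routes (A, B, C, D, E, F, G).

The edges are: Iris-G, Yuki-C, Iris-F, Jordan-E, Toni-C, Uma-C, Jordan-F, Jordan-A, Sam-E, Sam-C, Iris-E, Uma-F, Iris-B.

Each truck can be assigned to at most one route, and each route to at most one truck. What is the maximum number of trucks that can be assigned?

5

For example, pair Uma→F, Toni→C, Iris→B, Jordan→A, Sam→E.
The set {Toni, Yuki} has only 1 neighbour ({C}), so by Hall's theorem at most 5 of the 6 trucks can be matched.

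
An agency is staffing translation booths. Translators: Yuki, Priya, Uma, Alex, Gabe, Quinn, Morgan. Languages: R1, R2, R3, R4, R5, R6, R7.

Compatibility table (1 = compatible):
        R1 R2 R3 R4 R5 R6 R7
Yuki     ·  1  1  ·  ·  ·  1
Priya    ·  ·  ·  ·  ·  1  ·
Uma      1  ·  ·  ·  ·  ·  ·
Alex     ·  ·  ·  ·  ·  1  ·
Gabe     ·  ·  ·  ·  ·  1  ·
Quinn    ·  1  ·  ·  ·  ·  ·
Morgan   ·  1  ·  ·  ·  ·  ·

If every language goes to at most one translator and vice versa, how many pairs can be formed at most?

For example, pair Yuki-R7, Priya-R6, Uma-R1, Quinn-R2.
The set {Priya, Alex, Gabe, Quinn, Morgan} has only 2 neighbours ({R2, R6}), so by Hall's theorem at most 4 of the 7 translators can be matched.

4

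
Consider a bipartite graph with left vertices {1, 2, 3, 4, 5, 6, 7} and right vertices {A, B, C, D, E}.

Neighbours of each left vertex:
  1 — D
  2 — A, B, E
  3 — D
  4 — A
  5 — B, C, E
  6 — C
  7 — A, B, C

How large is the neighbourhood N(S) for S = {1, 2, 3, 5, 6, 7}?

The union of neighbours of {1, 2, 3, 5, 6, 7} is {A, B, C, D, E}, which has 5 elements.
Since |N(S)| = 5 < |S| = 6, Hall's condition fails for this subset.

5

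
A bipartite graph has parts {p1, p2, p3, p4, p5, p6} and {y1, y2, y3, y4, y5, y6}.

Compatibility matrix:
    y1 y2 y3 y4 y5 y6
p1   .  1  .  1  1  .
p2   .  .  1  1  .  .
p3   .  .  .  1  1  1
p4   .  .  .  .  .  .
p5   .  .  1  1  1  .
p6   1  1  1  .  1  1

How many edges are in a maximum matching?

5

For example, pair p1–y2, p2–y4, p3–y5, p5–y3, p6–y6.
The set {p4} has only 0 neighbours (∅), so by Hall's theorem at most 5 of the 6 left vertices can be matched.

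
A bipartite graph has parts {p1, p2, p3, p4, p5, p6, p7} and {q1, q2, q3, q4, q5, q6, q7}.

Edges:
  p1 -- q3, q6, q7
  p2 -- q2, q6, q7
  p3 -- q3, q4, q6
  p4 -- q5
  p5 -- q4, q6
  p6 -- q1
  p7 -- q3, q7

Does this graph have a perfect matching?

For example, pair p1–q6, p2–q2, p3–q3, p4–q5, p5–q4, p6–q1, p7–q7.
All 7 left vertices are covered.

Yes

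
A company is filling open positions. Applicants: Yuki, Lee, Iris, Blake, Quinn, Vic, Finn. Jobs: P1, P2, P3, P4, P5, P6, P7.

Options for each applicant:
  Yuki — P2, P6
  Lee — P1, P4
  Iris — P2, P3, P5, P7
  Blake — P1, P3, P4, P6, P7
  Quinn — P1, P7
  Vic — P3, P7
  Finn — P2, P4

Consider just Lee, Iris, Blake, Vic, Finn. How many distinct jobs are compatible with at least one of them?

7

The union of neighbours of {Lee, Iris, Blake, Vic, Finn} is {P1, P2, P3, P4, P5, P6, P7}, which has 7 elements.
Since |N(S)| = 7 ≥ |S| = 5, Hall's condition holds for this subset.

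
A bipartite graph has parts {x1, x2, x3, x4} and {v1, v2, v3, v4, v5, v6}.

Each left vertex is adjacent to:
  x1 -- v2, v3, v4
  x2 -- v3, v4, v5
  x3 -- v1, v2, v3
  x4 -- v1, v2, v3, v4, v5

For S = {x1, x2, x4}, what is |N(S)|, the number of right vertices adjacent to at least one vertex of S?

The union of neighbours of {x1, x2, x4} is {v1, v2, v3, v4, v5}, which has 5 elements.
Since |N(S)| = 5 ≥ |S| = 3, Hall's condition holds for this subset.

5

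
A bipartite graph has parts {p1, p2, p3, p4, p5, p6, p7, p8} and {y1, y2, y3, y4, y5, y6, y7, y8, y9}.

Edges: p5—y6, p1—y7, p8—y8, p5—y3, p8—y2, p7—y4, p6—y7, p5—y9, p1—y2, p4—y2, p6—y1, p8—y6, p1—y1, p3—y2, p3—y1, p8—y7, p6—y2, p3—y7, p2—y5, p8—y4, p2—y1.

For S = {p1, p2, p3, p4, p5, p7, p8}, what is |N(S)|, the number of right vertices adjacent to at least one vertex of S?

The union of neighbours of {p1, p2, p3, p4, p5, p7, p8} is {y1, y2, y3, y4, y5, y6, y7, y8, y9}, which has 9 elements.
Since |N(S)| = 9 ≥ |S| = 7, Hall's condition holds for this subset.

9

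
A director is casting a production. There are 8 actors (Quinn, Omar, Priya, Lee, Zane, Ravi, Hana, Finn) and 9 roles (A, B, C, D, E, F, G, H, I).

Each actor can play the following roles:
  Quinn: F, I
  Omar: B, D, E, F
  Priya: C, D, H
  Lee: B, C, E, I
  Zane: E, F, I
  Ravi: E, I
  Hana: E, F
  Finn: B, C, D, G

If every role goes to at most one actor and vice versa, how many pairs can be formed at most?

7

One maximum matching: Quinn–I, Omar–D, Priya–H, Lee–C, Zane–F, Ravi–E, Finn–B.
The set {Quinn, Zane, Ravi, Hana} has only 3 neighbours ({E, F, I}), so by Hall's theorem at most 7 of the 8 actors can be matched.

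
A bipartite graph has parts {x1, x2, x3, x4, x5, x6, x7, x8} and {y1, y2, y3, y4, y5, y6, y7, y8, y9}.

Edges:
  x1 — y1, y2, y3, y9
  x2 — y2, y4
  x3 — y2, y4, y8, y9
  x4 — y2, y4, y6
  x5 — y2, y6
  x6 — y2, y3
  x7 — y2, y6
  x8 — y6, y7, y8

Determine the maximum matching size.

7

A valid assignment of size 7: x1–y1, x2–y4, x3–y8, x4–y6, x5–y2, x6–y3, x8–y7.
The set {x2, x4, x5, x7} has only 3 neighbours ({y2, y4, y6}), so by Hall's theorem at most 7 of the 8 left vertices can be matched.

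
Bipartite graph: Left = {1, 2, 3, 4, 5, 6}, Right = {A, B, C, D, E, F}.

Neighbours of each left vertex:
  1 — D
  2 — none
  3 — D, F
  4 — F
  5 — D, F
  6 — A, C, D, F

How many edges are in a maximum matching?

3

One maximum matching: 1-D, 3-F, 6-C.
The set {1, 2, 3, 4, 5} has only 2 neighbours ({D, F}), so by Hall's theorem at most 3 of the 6 left vertices can be matched.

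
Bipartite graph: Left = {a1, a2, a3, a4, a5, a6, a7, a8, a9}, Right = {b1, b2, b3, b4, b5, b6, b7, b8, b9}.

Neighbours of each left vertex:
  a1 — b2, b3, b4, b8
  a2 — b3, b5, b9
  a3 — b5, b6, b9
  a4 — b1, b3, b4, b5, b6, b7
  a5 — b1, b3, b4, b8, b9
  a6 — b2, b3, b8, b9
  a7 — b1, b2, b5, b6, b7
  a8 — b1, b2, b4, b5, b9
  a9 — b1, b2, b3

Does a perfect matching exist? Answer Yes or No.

Yes

A valid assignment of size 9: a1→b2, a2→b5, a3→b6, a4→b1, a5→b8, a6→b9, a7→b7, a8→b4, a9→b3.
Every left vertex is matched, so this is a perfect matching.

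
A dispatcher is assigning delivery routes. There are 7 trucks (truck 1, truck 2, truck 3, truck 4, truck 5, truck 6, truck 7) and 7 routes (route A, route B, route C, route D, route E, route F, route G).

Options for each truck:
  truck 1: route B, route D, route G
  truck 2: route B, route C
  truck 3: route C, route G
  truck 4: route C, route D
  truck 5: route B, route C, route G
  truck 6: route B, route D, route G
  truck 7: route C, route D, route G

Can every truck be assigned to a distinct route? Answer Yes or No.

The set {truck 1, truck 2, truck 3, truck 4, truck 5, truck 6, truck 7} has only 4 neighbours ({route B, route C, route D, route G}), so by Hall's theorem at most 4 of the 7 trucks can be matched.
Hence no matching covers every truck.

No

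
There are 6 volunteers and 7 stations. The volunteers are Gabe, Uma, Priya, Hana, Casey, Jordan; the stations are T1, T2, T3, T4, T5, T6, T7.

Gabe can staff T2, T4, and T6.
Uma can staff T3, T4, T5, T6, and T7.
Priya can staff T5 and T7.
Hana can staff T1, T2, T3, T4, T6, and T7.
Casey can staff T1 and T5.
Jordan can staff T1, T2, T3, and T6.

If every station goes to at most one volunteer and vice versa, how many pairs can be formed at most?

A valid assignment of size 6: Gabe–T6, Uma–T3, Priya–T7, Hana–T4, Casey–T5, Jordan–T2.
All 6 volunteers are matched, so no larger matching exists.

6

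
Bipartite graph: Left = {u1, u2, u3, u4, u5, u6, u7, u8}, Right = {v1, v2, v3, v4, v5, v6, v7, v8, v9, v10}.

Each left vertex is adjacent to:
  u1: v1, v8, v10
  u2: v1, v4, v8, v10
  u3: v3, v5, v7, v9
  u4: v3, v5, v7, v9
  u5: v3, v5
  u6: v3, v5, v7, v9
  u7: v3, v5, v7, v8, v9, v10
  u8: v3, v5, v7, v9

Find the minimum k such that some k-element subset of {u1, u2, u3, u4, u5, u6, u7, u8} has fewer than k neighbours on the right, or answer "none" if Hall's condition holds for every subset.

5

Take S = {u3, u4, u5, u6, u8}. Its neighbourhood is {v3, v5, v7, v9}, so |N(S)| = 4 < |S| = 5.
Every subset of size less than 5 has at least as many neighbours as members, so 5 is the minimum.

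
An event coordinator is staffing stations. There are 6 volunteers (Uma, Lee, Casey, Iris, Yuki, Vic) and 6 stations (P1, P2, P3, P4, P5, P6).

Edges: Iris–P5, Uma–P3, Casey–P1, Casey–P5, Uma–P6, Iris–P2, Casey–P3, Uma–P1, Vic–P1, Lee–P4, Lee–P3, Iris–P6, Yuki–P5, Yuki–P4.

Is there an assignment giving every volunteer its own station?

Yes

One maximum matching: Uma-P6, Lee-P4, Casey-P3, Iris-P2, Yuki-P5, Vic-P1.
Every volunteer is matched, so this is a perfect matching.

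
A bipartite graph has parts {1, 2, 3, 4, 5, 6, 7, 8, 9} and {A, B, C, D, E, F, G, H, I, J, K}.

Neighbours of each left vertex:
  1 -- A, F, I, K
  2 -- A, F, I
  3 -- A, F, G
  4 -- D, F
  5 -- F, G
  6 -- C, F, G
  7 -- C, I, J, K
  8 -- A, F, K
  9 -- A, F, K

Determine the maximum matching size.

8

One maximum matching: 1–K, 2–I, 3–A, 4–D, 5–G, 6–C, 7–J, 8–F.
The set {1, 2, 3, 5, 8, 9} has only 5 neighbours ({A, F, G, I, K}), so by Hall's theorem at most 8 of the 9 left vertices can be matched.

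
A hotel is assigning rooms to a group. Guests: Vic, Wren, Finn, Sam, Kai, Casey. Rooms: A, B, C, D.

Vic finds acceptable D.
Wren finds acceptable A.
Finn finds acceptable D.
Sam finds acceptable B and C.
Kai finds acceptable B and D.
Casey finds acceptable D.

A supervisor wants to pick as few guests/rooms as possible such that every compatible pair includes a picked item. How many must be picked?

4

A maximum matching has 4 edges (e.g. Vic–D, Wren–A, Sam–C, Kai–B).
By König's theorem the minimum vertex cover has the same size. One such cover is {Wren, Sam, Kai, D}.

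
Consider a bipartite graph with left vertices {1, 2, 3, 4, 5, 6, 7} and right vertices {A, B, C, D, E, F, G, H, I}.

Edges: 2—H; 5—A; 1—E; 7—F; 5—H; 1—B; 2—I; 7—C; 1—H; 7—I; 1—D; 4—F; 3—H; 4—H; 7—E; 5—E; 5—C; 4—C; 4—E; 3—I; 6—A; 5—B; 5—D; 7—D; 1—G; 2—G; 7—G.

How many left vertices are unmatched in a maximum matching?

For example, pair 1–E, 2–H, 3–I, 4–C, 5–B, 6–A, 7–G.
All 7 left vertices are matched, so no larger matching exists.
That matches 7 of the 7, leaving 0 unmatched; no matching can do better.

0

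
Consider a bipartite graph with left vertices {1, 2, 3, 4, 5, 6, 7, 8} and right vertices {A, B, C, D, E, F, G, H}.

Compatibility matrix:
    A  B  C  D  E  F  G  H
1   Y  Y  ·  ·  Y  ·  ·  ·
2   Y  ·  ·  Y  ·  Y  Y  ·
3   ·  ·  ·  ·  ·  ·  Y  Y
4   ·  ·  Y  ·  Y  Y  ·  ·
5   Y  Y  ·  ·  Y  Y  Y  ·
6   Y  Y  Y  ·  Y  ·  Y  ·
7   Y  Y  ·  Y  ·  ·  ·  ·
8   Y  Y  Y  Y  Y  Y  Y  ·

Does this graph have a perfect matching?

Yes

One maximum matching: 1–B, 2–F, 3–H, 4–C, 5–E, 6–A, 7–D, 8–G.
Every left vertex is matched, so this is a perfect matching.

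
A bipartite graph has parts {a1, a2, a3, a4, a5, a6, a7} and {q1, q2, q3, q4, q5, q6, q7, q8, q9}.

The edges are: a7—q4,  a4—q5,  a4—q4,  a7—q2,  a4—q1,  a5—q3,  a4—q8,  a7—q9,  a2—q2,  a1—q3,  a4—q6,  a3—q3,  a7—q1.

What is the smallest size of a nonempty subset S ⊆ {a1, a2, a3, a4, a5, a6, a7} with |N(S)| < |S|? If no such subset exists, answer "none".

Take S = {a6}. Its neighbourhood is {}, so |N(S)| = 0 < |S| = 1.

1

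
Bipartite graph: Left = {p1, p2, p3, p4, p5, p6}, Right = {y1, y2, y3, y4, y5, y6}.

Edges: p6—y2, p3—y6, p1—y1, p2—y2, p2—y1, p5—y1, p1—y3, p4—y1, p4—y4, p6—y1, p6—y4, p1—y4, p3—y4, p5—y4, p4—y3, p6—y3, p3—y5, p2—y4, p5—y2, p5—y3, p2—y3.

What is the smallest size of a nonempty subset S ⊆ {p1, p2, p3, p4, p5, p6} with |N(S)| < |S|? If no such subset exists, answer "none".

5

Take S = {p1, p2, p4, p5, p6}. Its neighbourhood is {y1, y2, y3, y4}, so |N(S)| = 4 < |S| = 5.
Every subset of size less than 5 has at least as many neighbours as members, so 5 is the minimum.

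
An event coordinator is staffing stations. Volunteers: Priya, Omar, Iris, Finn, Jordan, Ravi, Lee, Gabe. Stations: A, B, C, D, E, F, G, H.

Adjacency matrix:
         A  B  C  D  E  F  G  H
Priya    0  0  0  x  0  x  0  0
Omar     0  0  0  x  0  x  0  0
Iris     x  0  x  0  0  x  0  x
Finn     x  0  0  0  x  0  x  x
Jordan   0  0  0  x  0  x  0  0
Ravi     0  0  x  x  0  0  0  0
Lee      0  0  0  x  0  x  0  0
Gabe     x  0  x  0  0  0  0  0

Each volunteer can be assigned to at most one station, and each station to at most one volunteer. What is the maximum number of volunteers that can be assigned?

A valid assignment of size 6: Priya-D, Omar-F, Iris-H, Finn-E, Ravi-C, Gabe-A.
The set {Priya, Omar, Jordan, Lee} has only 2 neighbours ({D, F}), so by Hall's theorem at most 6 of the 8 volunteers can be matched.

6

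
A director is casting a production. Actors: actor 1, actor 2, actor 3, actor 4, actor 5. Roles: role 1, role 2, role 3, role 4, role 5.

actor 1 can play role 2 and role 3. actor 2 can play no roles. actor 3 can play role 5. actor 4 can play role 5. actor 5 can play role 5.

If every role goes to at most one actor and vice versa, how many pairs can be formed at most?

For example, pair actor 1→role 3, actor 3→role 5.
The set {actor 2, actor 3, actor 4, actor 5} has only 1 neighbour ({role 5}), so by Hall's theorem at most 2 of the 5 actors can be matched.

2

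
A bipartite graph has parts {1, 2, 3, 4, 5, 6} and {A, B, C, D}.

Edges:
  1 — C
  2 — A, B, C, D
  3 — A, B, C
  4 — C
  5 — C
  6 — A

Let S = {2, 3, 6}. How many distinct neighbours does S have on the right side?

The union of neighbours of {2, 3, 6} is {A, B, C, D}, which has 4 elements.
Since |N(S)| = 4 ≥ |S| = 3, Hall's condition holds for this subset.

4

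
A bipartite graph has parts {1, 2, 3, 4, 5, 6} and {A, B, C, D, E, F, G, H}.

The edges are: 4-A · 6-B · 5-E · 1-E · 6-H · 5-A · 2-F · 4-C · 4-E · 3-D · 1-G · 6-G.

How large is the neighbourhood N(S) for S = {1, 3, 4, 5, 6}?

7

The union of neighbours of {1, 3, 4, 5, 6} is {A, B, C, D, E, G, H}, which has 7 elements.
Since |N(S)| = 7 ≥ |S| = 5, Hall's condition holds for this subset.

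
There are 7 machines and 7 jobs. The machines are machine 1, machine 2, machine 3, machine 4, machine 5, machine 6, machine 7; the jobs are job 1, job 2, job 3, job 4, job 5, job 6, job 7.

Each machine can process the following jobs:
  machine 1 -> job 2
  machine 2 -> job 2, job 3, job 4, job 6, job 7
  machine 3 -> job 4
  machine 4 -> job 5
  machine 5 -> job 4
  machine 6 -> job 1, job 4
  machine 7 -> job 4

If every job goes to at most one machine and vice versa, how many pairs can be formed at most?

5

For example, pair machine 1→job 2, machine 2→job 7, machine 3→job 4, machine 4→job 5, machine 6→job 1.
The set {machine 3, machine 5, machine 7} has only 1 neighbour ({job 4}), so by Hall's theorem at most 5 of the 7 machines can be matched.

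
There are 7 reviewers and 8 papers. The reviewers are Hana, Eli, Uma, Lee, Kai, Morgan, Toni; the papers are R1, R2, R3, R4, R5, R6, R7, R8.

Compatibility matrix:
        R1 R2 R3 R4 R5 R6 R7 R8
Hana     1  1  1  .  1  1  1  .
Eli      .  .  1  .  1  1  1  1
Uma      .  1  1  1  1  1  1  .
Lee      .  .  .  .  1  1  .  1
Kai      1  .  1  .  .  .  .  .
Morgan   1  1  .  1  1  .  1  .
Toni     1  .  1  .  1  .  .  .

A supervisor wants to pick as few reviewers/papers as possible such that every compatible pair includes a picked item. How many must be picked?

7

The 7 edges Hana–R6, Eli–R7, Uma–R3, Lee–R8, Kai–R1, Morgan–R2, Toni–R5 form a matching, so any vertex cover needs at least 7 vertices (one per matched edge).
Conversely {Hana, Eli, Uma, Lee, Kai, Morgan, Toni} meets every edge and has exactly 7 vertices, so 7 is optimal.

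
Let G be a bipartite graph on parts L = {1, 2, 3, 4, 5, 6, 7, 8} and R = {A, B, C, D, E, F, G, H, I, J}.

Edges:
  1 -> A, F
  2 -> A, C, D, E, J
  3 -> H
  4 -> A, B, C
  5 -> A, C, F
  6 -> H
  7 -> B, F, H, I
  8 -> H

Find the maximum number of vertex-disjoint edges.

One maximum matching: 1–A, 2–J, 3–H, 4–C, 5–F, 7–B.
The set {3, 6, 8} has only 1 neighbour ({H}), so by Hall's theorem at most 6 of the 8 left vertices can be matched.

6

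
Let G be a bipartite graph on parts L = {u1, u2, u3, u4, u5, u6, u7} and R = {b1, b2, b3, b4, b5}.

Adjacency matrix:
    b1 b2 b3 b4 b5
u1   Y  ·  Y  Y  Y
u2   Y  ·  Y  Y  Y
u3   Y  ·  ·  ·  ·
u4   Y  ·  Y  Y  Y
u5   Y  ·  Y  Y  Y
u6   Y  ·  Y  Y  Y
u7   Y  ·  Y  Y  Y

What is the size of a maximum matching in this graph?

4

A valid assignment of size 4: u1-b5, u2-b4, u3-b1, u4-b3.
The set {u1, u2, u3, u4, u5, u6, u7} has only 4 neighbours ({b1, b3, b4, b5}), so by Hall's theorem at most 4 of the 7 left vertices can be matched.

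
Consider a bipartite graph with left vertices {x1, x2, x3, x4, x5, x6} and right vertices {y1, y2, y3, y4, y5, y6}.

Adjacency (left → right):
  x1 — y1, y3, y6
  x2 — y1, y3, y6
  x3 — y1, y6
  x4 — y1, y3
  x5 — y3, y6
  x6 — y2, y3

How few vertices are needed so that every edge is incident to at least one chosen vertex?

4

A maximum matching has 4 edges (e.g. x1–y3, x2–y6, x3–y1, x6–y2).
By König's theorem the minimum vertex cover has the same size. One such cover is {x6, y1, y3, y6}.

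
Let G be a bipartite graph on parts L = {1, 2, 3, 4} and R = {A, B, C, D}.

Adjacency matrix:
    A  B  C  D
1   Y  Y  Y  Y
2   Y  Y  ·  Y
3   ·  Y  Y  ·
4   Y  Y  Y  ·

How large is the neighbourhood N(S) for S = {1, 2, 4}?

4

The union of neighbours of {1, 2, 4} is {A, B, C, D}, which has 4 elements.
Since |N(S)| = 4 ≥ |S| = 3, Hall's condition holds for this subset.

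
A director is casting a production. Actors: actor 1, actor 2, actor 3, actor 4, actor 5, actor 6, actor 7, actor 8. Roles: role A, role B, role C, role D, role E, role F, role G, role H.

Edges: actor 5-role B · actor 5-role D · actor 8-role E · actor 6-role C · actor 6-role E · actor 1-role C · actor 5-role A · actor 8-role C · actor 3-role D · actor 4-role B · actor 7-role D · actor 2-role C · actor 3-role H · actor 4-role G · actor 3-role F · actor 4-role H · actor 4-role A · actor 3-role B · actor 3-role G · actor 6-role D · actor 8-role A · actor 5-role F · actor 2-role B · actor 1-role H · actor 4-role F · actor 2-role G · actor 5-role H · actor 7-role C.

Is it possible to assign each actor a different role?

A valid assignment of size 8: actor 1→role H, actor 2→role G, actor 3→role F, actor 4→role A, actor 5→role B, actor 6→role D, actor 7→role C, actor 8→role E.
All 8 actors are covered.

Yes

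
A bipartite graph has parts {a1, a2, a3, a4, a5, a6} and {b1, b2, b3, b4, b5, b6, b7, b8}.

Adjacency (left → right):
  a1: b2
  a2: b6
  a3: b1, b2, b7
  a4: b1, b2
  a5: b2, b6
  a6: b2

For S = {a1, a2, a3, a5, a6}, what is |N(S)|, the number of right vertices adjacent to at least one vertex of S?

The union of neighbours of {a1, a2, a3, a5, a6} is {b1, b2, b6, b7}, which has 4 elements.
Since |N(S)| = 4 < |S| = 5, Hall's condition fails for this subset.

4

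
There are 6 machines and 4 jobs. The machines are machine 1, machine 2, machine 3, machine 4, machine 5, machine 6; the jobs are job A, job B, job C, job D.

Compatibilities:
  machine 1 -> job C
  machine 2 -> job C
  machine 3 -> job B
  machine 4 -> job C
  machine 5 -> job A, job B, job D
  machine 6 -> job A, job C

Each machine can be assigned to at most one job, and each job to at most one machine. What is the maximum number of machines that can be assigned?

A valid assignment of size 4: machine 1-job C, machine 3-job B, machine 5-job D, machine 6-job A.
The set {machine 1, machine 2, machine 4} has only 1 neighbour ({job C}), so by Hall's theorem at most 4 of the 6 machines can be matched.

4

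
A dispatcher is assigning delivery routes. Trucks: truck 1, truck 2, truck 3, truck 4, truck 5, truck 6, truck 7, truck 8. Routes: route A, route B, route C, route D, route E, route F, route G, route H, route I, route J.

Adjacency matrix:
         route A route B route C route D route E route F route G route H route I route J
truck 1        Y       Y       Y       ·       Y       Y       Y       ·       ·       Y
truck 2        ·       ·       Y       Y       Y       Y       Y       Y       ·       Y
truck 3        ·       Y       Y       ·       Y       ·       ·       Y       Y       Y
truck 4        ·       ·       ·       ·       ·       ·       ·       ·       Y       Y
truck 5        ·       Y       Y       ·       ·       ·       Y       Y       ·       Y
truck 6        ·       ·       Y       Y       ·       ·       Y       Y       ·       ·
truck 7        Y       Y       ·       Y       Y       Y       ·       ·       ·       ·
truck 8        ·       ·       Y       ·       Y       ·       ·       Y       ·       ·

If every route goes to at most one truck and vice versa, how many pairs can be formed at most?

8

For example, pair truck 1→route A, truck 2→route C, truck 3→route J, truck 4→route I, truck 5→route G, truck 6→route H, truck 7→route D, truck 8→route E.
This saturates every truck, so 8 is the maximum.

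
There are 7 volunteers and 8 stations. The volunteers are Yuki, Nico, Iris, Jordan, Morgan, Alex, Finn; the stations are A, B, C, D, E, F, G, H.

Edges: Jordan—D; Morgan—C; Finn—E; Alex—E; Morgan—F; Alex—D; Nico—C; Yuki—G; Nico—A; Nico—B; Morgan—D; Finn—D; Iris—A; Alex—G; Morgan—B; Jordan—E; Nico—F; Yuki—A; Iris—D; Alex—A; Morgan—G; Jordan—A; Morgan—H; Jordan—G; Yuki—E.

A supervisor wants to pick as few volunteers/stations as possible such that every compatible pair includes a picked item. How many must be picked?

6

{Nico, Morgan, A, D, E, G} is a vertex cover of size 6: every edge has an endpoint in this set.
No smaller cover exists because Yuki–G, Nico–B, Iris–A, Jordan–D, Morgan–H, Alex–E is a matching of size 6, and a cover must include an endpoint of each of these disjoint edges (König's theorem).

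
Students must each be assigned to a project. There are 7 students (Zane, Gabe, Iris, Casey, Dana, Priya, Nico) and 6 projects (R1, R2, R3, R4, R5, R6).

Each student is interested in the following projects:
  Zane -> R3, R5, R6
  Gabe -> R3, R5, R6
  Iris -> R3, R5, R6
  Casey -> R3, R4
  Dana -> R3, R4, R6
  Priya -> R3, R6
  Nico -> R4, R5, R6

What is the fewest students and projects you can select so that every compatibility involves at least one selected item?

4

{R3, R4, R5, R6} is a vertex cover of size 4: every edge has an endpoint in this set.
No smaller cover exists because Zane–R3, Gabe–R6, Iris–R5, Casey–R4 is a matching of size 4, and a cover must include an endpoint of each of these disjoint edges (König's theorem).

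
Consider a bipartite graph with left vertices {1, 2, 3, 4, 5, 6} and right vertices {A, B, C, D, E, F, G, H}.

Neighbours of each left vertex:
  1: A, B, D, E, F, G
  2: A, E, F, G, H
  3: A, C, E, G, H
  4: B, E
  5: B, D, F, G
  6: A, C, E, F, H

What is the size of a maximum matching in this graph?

6

A valid assignment of size 6: 1-E, 2-H, 3-G, 4-B, 5-F, 6-A.
This saturates every left vertex, so 6 is the maximum.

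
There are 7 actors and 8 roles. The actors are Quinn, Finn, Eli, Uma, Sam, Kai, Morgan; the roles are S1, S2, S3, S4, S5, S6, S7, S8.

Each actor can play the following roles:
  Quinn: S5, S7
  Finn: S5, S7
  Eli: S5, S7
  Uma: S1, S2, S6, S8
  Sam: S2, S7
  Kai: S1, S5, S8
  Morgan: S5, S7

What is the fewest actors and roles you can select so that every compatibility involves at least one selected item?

5

The 5 edges Quinn–S5, Finn–S7, Uma–S6, Sam–S2, Kai–S8 form a matching, so any vertex cover needs at least 5 vertices (one per matched edge).
Conversely {Uma, Sam, Kai, S5, S7} meets every edge and has exactly 5 vertices, so 5 is optimal.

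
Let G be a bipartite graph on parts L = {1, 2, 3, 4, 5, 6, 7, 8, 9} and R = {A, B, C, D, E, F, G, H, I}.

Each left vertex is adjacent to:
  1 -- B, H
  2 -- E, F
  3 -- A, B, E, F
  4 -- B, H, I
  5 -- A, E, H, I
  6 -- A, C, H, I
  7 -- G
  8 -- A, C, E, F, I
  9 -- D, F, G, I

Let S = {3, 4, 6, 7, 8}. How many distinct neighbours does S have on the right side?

The union of neighbours of {3, 4, 6, 7, 8} is {A, B, C, E, F, G, H, I}, which has 8 elements.
Since |N(S)| = 8 ≥ |S| = 5, Hall's condition holds for this subset.

8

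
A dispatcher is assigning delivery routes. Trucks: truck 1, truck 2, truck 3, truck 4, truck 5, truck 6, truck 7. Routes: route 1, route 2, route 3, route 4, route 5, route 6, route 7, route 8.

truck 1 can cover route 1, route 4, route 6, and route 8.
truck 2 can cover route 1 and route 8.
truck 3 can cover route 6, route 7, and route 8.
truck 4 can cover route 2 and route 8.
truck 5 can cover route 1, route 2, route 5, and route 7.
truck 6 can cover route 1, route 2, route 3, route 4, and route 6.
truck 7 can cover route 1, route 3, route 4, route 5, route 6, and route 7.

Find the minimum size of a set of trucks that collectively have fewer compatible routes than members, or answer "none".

none

A matching saturating every truck exists, for instance truck 1→route 6, truck 2→route 1, truck 3→route 7, truck 4→route 8, truck 5→route 2, truck 6→route 3, truck 7→route 4.
By Hall's marriage theorem, this means |N(S)| ≥ |S| for every subset S, so no violating subset exists.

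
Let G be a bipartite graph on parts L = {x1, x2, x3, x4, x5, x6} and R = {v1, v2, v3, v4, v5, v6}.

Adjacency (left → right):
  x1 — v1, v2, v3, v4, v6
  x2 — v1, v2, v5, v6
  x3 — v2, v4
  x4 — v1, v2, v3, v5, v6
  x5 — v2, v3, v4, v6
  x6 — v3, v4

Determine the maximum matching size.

6

A valid assignment of size 6: x1→v1, x2→v5, x3→v2, x4→v3, x5→v6, x6→v4.
All 6 left vertices are matched, so no larger matching exists.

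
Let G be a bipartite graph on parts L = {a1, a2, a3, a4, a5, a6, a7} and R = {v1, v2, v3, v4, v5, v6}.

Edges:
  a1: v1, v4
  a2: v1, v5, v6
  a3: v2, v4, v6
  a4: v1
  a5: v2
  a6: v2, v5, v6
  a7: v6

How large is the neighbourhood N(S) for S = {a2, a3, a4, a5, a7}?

The union of neighbours of {a2, a3, a4, a5, a7} is {v1, v2, v4, v5, v6}, which has 5 elements.
Since |N(S)| = 5 ≥ |S| = 5, Hall's condition holds for this subset.

5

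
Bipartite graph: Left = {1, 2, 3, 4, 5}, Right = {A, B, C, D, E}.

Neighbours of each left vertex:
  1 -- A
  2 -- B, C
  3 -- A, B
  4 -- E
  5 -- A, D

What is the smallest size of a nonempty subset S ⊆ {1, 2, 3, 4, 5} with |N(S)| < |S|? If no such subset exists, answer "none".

A matching saturating every left vertex exists, for instance 1→A, 2→C, 3→B, 4→E, 5→D.
By Hall's marriage theorem, this means |N(S)| ≥ |S| for every subset S, so no violating subset exists.

none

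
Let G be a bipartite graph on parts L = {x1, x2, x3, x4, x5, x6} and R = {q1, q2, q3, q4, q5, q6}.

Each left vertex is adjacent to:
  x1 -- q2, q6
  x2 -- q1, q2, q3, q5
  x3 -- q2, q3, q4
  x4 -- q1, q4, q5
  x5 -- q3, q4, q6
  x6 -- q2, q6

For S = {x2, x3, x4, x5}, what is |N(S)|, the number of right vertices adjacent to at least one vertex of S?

6

The union of neighbours of {x2, x3, x4, x5} is {q1, q2, q3, q4, q5, q6}, which has 6 elements.
Since |N(S)| = 6 ≥ |S| = 4, Hall's condition holds for this subset.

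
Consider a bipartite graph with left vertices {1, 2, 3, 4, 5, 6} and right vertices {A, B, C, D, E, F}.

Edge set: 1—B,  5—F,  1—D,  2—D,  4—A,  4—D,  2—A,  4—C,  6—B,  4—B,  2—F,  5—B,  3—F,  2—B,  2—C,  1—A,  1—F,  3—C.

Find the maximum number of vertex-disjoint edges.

A valid assignment of size 5: 1→D, 2→A, 3→F, 4→C, 5→B.
The set {1, 2, 3, 4, 5, 6} has only 5 neighbours ({A, B, C, D, F}), so by Hall's theorem at most 5 of the 6 left vertices can be matched.

5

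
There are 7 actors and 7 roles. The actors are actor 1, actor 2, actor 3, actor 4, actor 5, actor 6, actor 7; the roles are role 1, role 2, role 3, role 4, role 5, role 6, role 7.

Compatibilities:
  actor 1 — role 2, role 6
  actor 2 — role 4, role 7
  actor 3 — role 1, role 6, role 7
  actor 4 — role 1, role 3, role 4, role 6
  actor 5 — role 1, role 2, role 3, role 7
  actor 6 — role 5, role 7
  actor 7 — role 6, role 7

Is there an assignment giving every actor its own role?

Yes

For example, pair actor 1-role 6, actor 2-role 4, actor 3-role 1, actor 4-role 3, actor 5-role 2, actor 6-role 5, actor 7-role 7.
All 7 actors are covered.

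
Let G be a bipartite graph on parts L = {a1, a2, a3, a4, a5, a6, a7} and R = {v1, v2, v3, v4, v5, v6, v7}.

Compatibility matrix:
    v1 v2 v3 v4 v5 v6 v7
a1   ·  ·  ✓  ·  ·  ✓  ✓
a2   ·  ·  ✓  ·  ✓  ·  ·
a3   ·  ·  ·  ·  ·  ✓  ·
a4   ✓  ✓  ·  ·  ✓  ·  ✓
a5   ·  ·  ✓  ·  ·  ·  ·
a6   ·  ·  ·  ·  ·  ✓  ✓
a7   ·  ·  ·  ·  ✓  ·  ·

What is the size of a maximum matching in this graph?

A valid assignment of size 5: a1→v7, a2→v5, a3→v6, a4→v2, a5→v3.
The set {a1, a2, a3, a5, a6, a7} has only 4 neighbours ({v3, v5, v6, v7}), so by Hall's theorem at most 5 of the 7 left vertices can be matched.

5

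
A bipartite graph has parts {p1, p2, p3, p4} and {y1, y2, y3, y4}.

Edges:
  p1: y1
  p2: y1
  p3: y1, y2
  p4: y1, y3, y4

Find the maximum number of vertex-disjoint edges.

One maximum matching: p1→y1, p3→y2, p4→y3.
The set {p1, p2} has only 1 neighbour ({y1}), so by Hall's theorem at most 3 of the 4 left vertices can be matched.

3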